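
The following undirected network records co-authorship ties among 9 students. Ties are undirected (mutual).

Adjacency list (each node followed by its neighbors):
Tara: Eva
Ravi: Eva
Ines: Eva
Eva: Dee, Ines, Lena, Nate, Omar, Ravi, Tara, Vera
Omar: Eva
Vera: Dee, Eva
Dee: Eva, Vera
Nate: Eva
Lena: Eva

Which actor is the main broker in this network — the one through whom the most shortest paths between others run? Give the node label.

Unnormalized betweenness of each node: Dee:0, Eva:27, Ines:0, Lena:0, Nate:0, Omar:0, Ravi:0, Tara:0, Vera:0.
Eva has the largest value, 27, making it the main broker — the node through which the most shortest paths run.

Eva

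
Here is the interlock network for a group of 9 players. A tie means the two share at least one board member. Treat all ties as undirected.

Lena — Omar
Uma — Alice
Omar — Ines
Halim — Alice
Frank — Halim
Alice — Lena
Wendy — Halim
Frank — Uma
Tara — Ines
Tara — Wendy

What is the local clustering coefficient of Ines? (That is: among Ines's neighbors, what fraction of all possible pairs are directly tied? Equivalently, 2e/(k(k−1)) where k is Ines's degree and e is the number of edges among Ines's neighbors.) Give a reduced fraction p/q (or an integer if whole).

Ines's neighbors: Omar and Tara (k = 2).
Possible neighbor pairs: C(2,2) = 1. Edges among them: none → e = 0.
Clustering(Ines) = 0/1.

0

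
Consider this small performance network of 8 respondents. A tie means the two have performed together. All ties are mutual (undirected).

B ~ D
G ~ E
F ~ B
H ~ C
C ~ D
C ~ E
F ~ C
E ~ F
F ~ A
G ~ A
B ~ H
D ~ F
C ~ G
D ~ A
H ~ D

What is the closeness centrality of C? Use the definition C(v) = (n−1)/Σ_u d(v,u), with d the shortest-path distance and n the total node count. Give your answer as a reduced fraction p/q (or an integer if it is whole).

Distances from C: A:2, B:2, D:1, E:1, F:1, G:1, H:1. Sum = 9.
n = 8, so closeness = 7/9.

7/9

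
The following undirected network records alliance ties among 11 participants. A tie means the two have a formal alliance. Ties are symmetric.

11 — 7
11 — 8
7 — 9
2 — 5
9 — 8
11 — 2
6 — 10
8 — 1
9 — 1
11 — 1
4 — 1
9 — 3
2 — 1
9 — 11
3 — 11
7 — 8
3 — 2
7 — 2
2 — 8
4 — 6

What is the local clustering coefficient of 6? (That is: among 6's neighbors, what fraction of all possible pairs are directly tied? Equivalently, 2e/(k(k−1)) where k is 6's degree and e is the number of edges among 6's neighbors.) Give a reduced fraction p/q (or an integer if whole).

6's neighbors: 4 and 10 (k = 2).
Possible neighbor pairs: C(2,2) = 1. Edges among them: none → e = 0.
Clustering(6) = 0/1.

0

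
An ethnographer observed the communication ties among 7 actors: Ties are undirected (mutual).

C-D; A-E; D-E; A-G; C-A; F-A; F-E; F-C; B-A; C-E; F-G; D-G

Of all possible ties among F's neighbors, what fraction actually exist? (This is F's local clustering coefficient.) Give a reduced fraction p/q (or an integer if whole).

F's neighbors: A, C, E, and G (k = 4).
Possible neighbor pairs: C(4,2) = 6. Edges among them: A–C, A–E, A–G, C–E → e = 4.
Clustering(F) = 4/6 = 2/3.

2/3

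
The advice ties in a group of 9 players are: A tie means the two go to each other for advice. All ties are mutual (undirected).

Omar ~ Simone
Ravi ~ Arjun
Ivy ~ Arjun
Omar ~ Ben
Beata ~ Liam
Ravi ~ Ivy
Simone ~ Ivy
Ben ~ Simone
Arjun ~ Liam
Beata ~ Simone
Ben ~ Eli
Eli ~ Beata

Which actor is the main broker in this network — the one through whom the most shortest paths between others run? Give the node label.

Simone

Unnormalized betweenness of each node: Arjun:17/6, Beata:20/3, Ben:7/3, Eli:1, Ivy:43/6, Liam:17/6, Omar:0, Ravi:0, Simone:73/6.
Simone has the largest value, 73/6, making it the main broker — the node through which the most shortest paths run.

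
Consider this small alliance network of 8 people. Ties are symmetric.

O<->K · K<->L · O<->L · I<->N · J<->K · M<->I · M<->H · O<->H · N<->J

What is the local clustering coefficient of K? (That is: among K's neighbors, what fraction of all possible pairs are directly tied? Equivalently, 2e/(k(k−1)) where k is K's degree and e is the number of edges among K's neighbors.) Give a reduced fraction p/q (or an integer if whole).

K's neighbors: J, L, and O (k = 3).
Possible neighbor pairs: C(3,2) = 3. Edges among them: L–O → e = 1.
Clustering(K) = 1/3.

1/3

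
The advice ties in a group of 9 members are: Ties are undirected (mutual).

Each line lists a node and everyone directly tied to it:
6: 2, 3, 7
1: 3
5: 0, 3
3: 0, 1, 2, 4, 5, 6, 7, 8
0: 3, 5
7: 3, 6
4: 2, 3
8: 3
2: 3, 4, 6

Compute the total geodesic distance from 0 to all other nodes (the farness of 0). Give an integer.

14

Distances from 0: 1:2, 2:2, 3:1, 4:2, 5:1, 6:2, 7:2, 8:2.
Sum = 2 + 2 + 1 + 2 + 1 + 2 + 2 + 2 = 14.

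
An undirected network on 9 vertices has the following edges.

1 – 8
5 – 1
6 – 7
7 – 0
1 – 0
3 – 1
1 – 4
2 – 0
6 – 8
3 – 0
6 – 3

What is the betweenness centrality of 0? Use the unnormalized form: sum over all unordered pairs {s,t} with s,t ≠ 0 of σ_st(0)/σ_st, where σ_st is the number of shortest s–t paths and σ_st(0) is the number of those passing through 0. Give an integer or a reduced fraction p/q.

Pairs whose geodesics pass through 0 — 1–2: 1; 1–7: 1; 3–2: 1; 3–7: 1/2; 4–2: 1; 4–7: 1; 6–2: 2/2; 8–2: 1; 2–5: 1; 2–7: 1; 5–7: 1.
All other pairs contribute 0.
Summing the contributions gives betweenness(0) = 21/2.

21/2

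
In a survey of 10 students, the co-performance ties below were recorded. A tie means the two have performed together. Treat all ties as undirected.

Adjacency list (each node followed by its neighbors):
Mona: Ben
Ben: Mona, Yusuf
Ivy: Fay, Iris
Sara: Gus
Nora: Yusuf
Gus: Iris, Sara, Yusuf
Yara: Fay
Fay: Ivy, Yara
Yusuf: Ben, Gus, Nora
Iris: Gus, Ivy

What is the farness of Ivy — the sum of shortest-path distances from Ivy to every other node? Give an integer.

Distances from Ivy: Ben:4, Fay:1, Gus:2, Iris:1, Mona:5, Nora:4, Sara:3, Yara:2, Yusuf:3.
Sum = 4 + 1 + 2 + 1 + 5 + 4 + 3 + 2 + 3 = 25.

25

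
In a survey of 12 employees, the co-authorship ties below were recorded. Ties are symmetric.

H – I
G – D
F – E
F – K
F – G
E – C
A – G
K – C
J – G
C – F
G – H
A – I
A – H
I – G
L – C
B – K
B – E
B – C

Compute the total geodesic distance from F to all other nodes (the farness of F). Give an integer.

18

Distances from F: A:2, B:2, C:1, D:2, E:1, G:1, H:2, I:2, J:2, K:1, L:2.
Sum = 2 + 2 + 1 + 2 + 1 + 1 + 2 + 2 + 2 + 1 + 2 = 18.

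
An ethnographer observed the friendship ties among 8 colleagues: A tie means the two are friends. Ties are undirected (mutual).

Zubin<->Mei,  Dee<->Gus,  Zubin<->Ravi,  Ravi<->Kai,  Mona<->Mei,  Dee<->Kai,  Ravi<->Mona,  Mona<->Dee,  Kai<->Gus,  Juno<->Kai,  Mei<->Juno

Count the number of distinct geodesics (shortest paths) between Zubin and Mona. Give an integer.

The shortest distance is 2. The length-2 paths are: Zubin–Mei–Mona; Zubin–Ravi–Mona.
That gives 2 distinct shortest paths.

2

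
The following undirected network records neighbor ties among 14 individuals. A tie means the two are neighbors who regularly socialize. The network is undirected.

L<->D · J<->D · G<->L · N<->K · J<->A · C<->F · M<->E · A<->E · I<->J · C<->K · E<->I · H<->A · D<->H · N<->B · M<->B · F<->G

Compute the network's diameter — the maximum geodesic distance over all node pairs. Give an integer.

Eccentricity of each node (its greatest distance to any other): A:6, B:6, C:6, D:6, E:6, F:6, G:6, H:6, I:6, J:6, K:6, L:6, M:6, N:6.
The maximum eccentricity is 6, realized for instance by the pair B–L via B – N – K – C – F – G – L. So the diameter is 6.

6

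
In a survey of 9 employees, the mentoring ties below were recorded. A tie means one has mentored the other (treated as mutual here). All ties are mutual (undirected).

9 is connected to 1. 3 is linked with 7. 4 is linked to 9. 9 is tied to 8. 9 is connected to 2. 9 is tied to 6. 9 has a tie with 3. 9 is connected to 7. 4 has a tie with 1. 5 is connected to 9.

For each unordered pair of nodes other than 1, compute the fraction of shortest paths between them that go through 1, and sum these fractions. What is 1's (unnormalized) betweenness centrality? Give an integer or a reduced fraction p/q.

No shortest path between any pair of other nodes passes through 1.
Summing the contributions gives betweenness(1) = 0.

0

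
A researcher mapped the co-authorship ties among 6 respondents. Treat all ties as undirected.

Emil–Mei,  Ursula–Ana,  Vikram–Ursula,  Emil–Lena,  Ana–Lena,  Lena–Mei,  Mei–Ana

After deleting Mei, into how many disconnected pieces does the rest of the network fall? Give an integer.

1

Mei's neighbors (Ana, Emil, and Lena) remain reachable from one another through other ties, so the rest of the network stays in one piece.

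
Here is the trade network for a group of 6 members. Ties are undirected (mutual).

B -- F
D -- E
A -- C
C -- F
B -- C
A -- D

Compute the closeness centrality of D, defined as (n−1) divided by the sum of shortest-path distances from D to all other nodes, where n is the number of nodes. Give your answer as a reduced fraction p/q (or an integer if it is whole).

1/2

Distances from D: A:1, B:3, C:2, E:1, F:3. Sum = 10.
n = 6, so closeness = 5/10 = 1/2.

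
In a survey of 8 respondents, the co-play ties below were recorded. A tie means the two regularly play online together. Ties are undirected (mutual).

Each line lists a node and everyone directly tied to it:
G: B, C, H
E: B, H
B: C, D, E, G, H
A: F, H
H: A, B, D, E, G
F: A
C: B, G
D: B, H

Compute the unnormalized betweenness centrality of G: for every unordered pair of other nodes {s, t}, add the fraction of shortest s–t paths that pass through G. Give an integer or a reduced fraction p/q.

Pairs whose geodesics pass through G — F–C: 1/2; H–C: 1/2; A–C: 1/2.
All other pairs contribute 0.
Summing the contributions gives betweenness(G) = 3/2.

3/2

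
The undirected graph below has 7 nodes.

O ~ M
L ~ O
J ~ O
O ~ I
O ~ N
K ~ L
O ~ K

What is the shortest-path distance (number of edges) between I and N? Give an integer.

One shortest route is I – O – N, which uses 2 edges, and I and N are not directly tied, so nothing shorter exists. So d(I,N) = 2.

2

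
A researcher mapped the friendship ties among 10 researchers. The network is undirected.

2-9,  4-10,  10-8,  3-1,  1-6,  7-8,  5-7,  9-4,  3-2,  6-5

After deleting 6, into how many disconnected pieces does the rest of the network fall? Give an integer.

6's neighbors (1 and 5) remain reachable from one another through other ties, so the rest of the network stays in one piece.

1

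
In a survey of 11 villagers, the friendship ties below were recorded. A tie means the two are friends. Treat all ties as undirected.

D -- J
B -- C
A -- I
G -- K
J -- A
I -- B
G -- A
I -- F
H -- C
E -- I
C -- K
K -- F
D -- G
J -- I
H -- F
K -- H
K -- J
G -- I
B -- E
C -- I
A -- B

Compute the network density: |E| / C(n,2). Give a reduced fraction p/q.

There are 21 edges and 11 nodes, so the maximum possible is C(11,2) = 55.
Density = 21/55.

21/55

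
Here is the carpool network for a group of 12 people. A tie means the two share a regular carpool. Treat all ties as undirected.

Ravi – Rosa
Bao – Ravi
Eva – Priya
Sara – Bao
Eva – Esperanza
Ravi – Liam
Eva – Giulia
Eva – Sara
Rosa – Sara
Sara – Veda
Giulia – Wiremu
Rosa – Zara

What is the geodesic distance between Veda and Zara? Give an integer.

3

One shortest route is Veda – Sara – Rosa – Zara, which uses 3 edges, and at distance 2 from Veda we only reach {Bao, Eva, Rosa}, which does not include Zara. So d(Veda,Zara) = 3.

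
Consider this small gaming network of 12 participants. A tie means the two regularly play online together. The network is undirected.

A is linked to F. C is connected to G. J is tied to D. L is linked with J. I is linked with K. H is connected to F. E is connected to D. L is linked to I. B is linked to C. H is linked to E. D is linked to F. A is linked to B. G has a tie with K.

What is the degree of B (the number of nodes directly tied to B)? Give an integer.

B is directly tied to A and C. That is 2 neighbors, so the degree of B is 2.

2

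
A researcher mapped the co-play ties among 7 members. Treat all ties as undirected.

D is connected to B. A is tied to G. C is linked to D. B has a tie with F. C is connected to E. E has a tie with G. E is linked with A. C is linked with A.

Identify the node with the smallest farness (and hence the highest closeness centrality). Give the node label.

Farness (sum of distances to all others) for each node — A:12, B:14, C:10, D:11, E:12, F:19, G:16.
The smallest farness is 10, for C, so C has the highest closeness.

C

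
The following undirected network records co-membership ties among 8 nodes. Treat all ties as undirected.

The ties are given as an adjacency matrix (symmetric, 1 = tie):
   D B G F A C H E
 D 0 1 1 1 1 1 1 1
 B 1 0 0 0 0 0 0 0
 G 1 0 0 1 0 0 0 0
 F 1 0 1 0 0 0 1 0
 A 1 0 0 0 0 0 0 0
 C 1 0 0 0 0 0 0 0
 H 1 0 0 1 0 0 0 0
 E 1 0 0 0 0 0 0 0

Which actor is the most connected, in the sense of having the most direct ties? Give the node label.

D

Degrees — A:1, B:1, C:1, D:7, E:1, F:3, G:2, H:2.
The maximum is 7, attained only by D.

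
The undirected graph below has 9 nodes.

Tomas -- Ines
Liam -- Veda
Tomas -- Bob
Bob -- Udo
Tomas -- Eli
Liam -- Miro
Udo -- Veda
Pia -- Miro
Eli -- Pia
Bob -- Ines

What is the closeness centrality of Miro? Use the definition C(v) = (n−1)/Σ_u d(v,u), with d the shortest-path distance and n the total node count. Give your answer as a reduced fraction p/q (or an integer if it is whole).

2/5

Distances from Miro: Bob:4, Eli:2, Ines:4, Liam:1, Pia:1, Tomas:3, Udo:3, Veda:2. Sum = 20.
n = 9, so closeness = 8/20 = 2/5.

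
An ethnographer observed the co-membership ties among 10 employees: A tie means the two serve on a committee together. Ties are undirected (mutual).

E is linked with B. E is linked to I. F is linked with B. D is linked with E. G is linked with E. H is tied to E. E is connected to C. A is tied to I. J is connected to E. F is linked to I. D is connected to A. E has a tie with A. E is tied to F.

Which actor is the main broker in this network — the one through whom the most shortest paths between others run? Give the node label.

Unnormalized betweenness of each node: A:1/2, B:0, C:0, D:0, E:61/2, F:1/2, G:0, H:0, I:1/2, J:0.
E has the largest value, 61/2, making it the main broker — the node through which the most shortest paths run.

E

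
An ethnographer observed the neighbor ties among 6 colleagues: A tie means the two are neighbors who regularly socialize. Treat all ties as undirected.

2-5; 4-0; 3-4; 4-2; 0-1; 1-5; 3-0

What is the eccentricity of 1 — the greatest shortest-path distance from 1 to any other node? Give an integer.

2

Distances from 1: 0:1, 2:2, 3:2, 4:2, 5:1.
The largest is 2 (to 2, 4, and 3), so the eccentricity of 1 is 2.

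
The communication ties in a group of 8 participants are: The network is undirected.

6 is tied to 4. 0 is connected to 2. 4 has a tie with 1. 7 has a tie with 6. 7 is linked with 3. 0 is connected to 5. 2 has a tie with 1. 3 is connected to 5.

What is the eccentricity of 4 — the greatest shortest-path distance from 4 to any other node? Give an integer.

Distances from 4: 0:3, 1:1, 2:2, 3:3, 5:4, 6:1, 7:2.
The largest is 4 (to 5), so the eccentricity of 4 is 4.

4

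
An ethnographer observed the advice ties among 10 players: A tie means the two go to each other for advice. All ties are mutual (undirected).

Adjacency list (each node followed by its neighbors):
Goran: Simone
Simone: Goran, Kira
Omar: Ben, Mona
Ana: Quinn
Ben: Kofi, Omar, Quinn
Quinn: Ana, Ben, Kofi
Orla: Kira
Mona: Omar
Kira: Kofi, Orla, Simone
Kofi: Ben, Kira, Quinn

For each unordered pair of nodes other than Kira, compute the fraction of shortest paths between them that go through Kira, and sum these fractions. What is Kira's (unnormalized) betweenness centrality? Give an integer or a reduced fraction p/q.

Pairs whose geodesics pass through Kira — Omar–Simone: 1; Omar–Goran: 1; Omar–Orla: 1; Ben–Simone: 1; Ben–Goran: 1; Ben–Orla: 1; Mona–Simone: 1; Mona–Goran: 1; Mona–Orla: 1; Simone–Ana: 1; Simone–Kofi: 1; Simone–Orla: 1; Simone–Quinn: 1; Ana–Goran: 1 … (+6 more pairs).
All other pairs contribute 0.
Summing the contributions gives betweenness(Kira) = 20.

20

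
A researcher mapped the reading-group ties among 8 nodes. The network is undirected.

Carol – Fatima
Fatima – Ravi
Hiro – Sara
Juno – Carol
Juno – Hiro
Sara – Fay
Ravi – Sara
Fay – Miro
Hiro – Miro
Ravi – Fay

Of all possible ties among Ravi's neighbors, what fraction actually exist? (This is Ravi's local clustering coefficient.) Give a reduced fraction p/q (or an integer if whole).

Ravi's neighbors: Fatima, Fay, and Sara (k = 3).
Possible neighbor pairs: C(3,2) = 3. Edges among them: Fay–Sara → e = 1.
Clustering(Ravi) = 1/3.

1/3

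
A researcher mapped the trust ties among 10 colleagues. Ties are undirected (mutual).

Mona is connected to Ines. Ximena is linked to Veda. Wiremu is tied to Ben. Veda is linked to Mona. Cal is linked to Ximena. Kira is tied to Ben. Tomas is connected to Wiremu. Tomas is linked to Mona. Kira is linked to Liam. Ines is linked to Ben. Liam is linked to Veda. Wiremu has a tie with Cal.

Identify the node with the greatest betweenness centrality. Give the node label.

Veda

Unnormalized betweenness of each node: Ben:8, Cal:3, Ines:2, Kira:3, Liam:3, Mona:7, Tomas:2, Veda:9, Wiremu:8, Ximena:3.
Veda has the largest value, 9, making it the main broker — the node through which the most shortest paths run.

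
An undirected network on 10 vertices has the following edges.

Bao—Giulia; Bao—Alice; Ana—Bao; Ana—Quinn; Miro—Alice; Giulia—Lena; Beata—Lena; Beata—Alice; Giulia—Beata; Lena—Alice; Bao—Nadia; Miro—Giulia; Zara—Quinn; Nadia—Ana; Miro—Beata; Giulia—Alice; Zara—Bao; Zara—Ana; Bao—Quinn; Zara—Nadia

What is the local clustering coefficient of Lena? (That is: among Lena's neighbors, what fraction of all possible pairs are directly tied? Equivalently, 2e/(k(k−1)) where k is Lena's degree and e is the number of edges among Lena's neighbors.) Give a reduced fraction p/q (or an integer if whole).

Lena's neighbors: Alice, Beata, and Giulia (k = 3).
Possible neighbor pairs: C(3,2) = 3. Edges among them: Alice–Beata, Alice–Giulia, Beata–Giulia → e = 3.
Clustering(Lena) = 3/3 = 1.

1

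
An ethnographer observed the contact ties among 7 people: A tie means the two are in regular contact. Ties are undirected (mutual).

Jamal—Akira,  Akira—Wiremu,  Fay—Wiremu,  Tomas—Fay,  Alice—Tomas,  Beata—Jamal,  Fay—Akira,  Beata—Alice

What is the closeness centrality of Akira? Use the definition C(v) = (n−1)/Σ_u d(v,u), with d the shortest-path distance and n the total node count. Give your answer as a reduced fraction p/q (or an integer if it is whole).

Distances from Akira: Alice:3, Beata:2, Fay:1, Jamal:1, Tomas:2, Wiremu:1. Sum = 10.
n = 7, so closeness = 6/10 = 3/5.

3/5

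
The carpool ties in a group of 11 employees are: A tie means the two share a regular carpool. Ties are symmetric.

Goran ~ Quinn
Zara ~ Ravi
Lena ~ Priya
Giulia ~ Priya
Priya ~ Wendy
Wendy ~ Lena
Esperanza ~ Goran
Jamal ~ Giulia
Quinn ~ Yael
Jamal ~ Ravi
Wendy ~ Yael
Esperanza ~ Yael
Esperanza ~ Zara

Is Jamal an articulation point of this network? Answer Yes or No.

No

Even without Jamal, every remaining node can still reach every other (the residual graph is connected), so Jamal is not a cut vertex.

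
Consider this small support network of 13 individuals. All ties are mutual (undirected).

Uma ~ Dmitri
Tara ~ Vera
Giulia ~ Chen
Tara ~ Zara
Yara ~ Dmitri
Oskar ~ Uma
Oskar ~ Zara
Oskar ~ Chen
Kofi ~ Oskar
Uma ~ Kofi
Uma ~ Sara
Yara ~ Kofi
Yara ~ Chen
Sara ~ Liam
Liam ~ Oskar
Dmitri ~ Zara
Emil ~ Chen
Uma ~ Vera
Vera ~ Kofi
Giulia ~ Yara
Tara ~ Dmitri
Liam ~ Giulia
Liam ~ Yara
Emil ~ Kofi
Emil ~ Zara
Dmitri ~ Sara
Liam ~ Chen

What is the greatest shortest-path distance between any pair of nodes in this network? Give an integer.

3

Eccentricity of each node (its greatest distance to any other): Chen:3, Dmitri:2, Emil:3, Giulia:3, Kofi:2, Liam:3, Oskar:2, Sara:3, Tara:3, Uma:3, Vera:3, Yara:2, Zara:3.
The maximum eccentricity is 3, realized for instance by the pair Tara–Chen via Tara – Zara – Oskar – Chen. So the diameter is 3.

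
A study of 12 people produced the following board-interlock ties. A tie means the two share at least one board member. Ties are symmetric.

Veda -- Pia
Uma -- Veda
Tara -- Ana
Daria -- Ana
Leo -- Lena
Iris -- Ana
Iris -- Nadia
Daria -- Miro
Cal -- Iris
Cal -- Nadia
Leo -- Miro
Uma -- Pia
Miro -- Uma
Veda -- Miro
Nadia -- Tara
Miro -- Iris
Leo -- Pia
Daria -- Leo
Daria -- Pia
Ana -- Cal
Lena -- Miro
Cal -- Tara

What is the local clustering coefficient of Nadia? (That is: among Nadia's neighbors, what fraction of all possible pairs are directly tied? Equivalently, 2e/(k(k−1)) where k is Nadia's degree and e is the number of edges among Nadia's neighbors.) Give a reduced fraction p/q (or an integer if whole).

Nadia's neighbors: Cal, Iris, and Tara (k = 3).
Possible neighbor pairs: C(3,2) = 3. Edges among them: Cal–Iris, Cal–Tara → e = 2.
Clustering(Nadia) = 2/3.

2/3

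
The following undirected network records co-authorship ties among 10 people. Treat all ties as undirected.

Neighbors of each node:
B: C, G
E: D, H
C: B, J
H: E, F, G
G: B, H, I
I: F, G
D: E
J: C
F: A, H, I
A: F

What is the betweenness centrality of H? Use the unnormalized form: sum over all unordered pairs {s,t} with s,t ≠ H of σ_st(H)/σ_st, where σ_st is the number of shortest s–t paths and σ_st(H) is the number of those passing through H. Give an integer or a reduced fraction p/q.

Pairs whose geodesics pass through H — F–C: 1/2; F–G: 1/2; F–B: 1/2; F–J: 1/2; F–E: 1; F–D: 1; C–A: 1/2; C–E: 1; C–D: 1; G–A: 1/2; G–E: 1; G–D: 1; A–B: 1/2; A–J: 1/2 … (+8 more pairs).
All other pairs contribute 0.
Summing the contributions gives betweenness(H) = 18.

18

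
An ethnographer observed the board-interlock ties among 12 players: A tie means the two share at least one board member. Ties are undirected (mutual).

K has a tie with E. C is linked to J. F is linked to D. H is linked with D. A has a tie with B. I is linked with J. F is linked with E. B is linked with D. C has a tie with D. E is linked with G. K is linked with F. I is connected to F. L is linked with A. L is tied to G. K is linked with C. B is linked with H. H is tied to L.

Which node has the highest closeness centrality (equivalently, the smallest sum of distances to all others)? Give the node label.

Farness (sum of distances to all others) for each node — A:29, B:24, C:22, D:19, E:23, F:20, G:26, H:23, I:27, J:29, K:24, L:26.
The smallest farness is 19, for D, so D has the highest closeness.

D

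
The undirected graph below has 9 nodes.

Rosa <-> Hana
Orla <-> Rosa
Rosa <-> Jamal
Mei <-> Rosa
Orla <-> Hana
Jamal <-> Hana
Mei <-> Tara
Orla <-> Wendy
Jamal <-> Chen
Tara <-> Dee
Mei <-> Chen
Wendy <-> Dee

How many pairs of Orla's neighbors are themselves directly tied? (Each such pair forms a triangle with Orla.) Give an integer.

1

Orla's neighbors: Hana, Rosa, and Wendy.
Neighbor pairs that are themselves tied: Orla–Hana–Rosa. Each forms one triangle with Orla, for 1 in total.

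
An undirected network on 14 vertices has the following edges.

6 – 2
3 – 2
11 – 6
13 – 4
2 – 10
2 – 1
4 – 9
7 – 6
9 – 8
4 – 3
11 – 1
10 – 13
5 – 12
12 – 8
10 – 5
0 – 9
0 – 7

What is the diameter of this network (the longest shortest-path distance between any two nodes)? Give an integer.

5

Eccentricity of each node (its greatest distance to any other): 0:4, 1:5, 2:4, 3:4, 4:4, 5:4, 6:4, 7:4, 8:5, 9:4, 10:4, 11:5, 12:5, 13:4.
The maximum eccentricity is 5, realized for instance by the pair 12–11 via 12 – 5 – 10 – 2 – 1 – 11. So the diameter is 5.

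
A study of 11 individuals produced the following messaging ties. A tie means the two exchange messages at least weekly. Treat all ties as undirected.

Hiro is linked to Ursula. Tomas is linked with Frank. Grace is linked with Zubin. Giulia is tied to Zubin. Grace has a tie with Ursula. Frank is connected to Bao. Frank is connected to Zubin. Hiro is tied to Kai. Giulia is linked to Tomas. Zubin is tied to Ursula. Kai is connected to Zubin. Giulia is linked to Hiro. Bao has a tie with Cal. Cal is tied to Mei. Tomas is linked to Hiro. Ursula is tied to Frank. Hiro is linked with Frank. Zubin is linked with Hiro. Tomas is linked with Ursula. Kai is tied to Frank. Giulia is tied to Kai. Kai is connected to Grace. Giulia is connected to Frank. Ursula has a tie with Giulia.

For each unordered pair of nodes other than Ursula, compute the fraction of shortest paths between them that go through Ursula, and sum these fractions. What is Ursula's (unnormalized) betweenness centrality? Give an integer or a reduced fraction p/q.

Pairs whose geodesics pass through Ursula — Bao–Grace: 1/3; Cal–Grace: 1/3; Mei–Grace: 1/3; Grace–Tomas: 1; Grace–Hiro: 1/3; Grace–Giulia: 1/3; Grace–Frank: 1/3; Tomas–Zubin: 1/4.
All other pairs contribute 0.
Summing the contributions gives betweenness(Ursula) = 13/4.

13/4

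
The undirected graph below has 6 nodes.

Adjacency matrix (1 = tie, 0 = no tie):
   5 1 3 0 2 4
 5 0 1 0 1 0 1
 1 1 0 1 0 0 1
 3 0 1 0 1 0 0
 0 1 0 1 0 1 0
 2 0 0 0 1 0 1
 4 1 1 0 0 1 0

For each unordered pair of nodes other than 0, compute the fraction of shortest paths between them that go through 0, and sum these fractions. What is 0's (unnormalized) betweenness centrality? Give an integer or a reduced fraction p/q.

2

Pairs whose geodesics pass through 0 — 5–3: 1/2; 5–2: 1/2; 3–2: 1.
All other pairs contribute 0.
Summing the contributions gives betweenness(0) = 2.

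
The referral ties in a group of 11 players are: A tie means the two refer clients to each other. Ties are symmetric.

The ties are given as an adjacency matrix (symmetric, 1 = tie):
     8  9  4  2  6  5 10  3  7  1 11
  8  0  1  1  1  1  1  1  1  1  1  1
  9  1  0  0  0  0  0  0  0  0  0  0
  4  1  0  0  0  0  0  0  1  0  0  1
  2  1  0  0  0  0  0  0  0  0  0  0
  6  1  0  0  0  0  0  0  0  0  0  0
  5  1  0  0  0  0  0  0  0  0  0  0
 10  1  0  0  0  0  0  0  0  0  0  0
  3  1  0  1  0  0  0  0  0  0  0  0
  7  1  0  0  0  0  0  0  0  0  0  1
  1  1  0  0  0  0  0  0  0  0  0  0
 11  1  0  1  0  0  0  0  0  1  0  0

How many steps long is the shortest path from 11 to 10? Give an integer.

2

One shortest route is 11 – 8 – 10, which uses 2 edges, and 11 and 10 are not directly tied, so nothing shorter exists. So d(11,10) = 2.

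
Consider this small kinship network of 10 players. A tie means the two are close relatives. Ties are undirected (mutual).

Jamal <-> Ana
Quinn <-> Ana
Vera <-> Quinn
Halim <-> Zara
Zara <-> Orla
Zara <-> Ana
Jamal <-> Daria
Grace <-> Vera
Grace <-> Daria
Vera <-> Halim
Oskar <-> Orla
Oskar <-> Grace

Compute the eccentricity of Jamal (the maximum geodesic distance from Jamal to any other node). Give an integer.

Distances from Jamal: Ana:1, Daria:1, Grace:2, Halim:3, Orla:3, Oskar:3, Quinn:2, Vera:3, Zara:2.
The largest is 3 (to Vera, Halim, Orla, and Oskar), so the eccentricity of Jamal is 3.

3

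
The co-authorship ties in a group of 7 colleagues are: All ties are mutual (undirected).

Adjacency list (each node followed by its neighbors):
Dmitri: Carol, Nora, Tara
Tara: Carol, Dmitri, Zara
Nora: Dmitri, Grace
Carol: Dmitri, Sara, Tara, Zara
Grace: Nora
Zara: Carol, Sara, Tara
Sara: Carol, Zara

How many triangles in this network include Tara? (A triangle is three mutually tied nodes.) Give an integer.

Tara's neighbors: Carol, Dmitri, and Zara.
Neighbor pairs that are themselves tied: Tara–Carol–Dmitri; Tara–Carol–Zara. Each forms one triangle with Tara, for 2 in total.

2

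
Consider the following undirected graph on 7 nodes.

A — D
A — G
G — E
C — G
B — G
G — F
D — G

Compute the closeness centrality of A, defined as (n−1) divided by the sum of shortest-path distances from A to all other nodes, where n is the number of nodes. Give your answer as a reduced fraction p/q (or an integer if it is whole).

Distances from A: B:2, C:2, D:1, E:2, F:2, G:1. Sum = 10.
n = 7, so closeness = 6/10 = 3/5.

3/5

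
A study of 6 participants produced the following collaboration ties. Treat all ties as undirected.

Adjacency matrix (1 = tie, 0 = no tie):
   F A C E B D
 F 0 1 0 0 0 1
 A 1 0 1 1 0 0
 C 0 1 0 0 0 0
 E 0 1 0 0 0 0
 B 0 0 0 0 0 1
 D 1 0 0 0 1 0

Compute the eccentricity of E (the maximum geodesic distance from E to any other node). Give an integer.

Distances from E: A:1, B:4, C:2, D:3, F:2.
The largest is 4 (to B), so the eccentricity of E is 4.

4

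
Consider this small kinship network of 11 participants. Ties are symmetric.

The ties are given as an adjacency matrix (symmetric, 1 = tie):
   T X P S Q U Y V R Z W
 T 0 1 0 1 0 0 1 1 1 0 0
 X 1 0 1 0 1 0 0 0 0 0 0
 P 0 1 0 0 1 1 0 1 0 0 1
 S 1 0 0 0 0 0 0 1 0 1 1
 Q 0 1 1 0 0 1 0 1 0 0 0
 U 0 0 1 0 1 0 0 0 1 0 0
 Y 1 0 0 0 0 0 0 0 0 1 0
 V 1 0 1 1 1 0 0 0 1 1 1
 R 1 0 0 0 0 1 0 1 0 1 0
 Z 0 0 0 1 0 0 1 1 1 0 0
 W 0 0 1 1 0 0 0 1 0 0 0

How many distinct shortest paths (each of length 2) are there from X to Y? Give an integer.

The shortest distance is 2, and the only length-2 path is X–T–Y. So there is exactly 1 shortest path.

1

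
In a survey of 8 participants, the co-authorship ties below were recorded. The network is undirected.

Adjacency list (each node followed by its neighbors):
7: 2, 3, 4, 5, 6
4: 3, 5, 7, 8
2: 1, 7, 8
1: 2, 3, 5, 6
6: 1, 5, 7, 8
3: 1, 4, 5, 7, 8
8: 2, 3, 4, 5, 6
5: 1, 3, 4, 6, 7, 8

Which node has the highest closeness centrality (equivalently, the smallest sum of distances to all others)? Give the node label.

5

Farness (sum of distances to all others) for each node — 1:10, 2:11, 3:9, 4:10, 5:8, 6:10, 7:9, 8:9.
The smallest farness is 8, for 5, so 5 has the highest closeness.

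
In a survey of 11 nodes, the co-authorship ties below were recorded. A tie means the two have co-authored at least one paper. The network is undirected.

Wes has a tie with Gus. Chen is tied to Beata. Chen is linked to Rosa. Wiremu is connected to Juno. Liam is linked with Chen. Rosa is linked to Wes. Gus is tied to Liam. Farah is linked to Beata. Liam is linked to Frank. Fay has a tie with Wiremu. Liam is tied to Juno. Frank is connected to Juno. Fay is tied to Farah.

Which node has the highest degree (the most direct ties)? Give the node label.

Liam

Degrees — Beata:2, Chen:3, Farah:2, Fay:2, Frank:2, Gus:2, Juno:3, Liam:4, Rosa:2, Wes:2, Wiremu:2.
The maximum is 4, attained only by Liam.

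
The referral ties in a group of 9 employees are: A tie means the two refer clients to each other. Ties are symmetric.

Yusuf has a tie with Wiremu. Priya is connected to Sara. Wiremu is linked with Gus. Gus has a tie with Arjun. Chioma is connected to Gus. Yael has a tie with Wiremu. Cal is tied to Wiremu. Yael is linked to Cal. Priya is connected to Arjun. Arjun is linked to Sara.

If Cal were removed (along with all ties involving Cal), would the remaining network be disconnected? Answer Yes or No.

No

Even without Cal, every remaining node can still reach every other (the residual graph is connected), so Cal is not a cut vertex.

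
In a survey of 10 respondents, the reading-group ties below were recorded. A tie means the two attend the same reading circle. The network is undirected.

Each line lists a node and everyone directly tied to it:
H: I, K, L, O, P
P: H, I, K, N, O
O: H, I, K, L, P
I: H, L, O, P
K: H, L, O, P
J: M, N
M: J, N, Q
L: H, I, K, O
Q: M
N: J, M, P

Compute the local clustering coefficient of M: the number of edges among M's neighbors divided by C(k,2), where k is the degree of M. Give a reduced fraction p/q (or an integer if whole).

1/3

M's neighbors: J, N, and Q (k = 3).
Possible neighbor pairs: C(3,2) = 3. Edges among them: J–N → e = 1.
Clustering(M) = 1/3.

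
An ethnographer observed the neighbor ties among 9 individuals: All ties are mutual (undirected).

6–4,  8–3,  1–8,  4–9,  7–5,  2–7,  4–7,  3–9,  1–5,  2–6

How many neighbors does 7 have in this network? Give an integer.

7 is directly tied to 2, 4, and 5. That is 3 neighbors, so the degree of 7 is 3.

3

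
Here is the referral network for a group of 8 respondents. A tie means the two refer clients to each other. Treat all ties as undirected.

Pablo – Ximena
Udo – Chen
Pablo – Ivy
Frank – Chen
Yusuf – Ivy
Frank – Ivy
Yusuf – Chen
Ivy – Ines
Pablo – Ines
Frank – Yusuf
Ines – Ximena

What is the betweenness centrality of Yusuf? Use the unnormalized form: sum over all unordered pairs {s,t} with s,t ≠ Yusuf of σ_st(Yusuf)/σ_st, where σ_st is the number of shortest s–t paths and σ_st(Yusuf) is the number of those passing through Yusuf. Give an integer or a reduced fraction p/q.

Pairs whose geodesics pass through Yusuf — Chen–Ines: 1/2; Chen–Pablo: 1/2; Chen–Ximena: 2/4; Chen–Ivy: 1/2; Udo–Ines: 1/2; Udo–Pablo: 1/2; Udo–Ximena: 2/4; Udo–Ivy: 1/2.
All other pairs contribute 0.
Summing the contributions gives betweenness(Yusuf) = 4.

4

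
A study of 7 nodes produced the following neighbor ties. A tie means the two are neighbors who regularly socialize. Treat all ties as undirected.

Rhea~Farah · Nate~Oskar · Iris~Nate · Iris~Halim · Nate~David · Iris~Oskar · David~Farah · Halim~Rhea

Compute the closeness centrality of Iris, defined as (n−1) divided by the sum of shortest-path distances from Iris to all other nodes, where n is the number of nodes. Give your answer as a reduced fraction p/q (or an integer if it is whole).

Distances from Iris: David:2, Farah:3, Halim:1, Nate:1, Oskar:1, Rhea:2. Sum = 10.
n = 7, so closeness = 6/10 = 3/5.

3/5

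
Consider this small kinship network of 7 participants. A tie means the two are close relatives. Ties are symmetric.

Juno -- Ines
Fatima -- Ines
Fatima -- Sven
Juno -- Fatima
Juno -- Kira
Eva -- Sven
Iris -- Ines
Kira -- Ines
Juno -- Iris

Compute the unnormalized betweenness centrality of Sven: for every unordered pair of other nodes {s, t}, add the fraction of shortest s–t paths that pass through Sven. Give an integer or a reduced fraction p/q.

5

Pairs whose geodesics pass through Sven — Iris–Eva: 2/2; Fatima–Eva: 1; Kira–Eva: 2/2; Juno–Eva: 1; Ines–Eva: 1.
All other pairs contribute 0.
Summing the contributions gives betweenness(Sven) = 5.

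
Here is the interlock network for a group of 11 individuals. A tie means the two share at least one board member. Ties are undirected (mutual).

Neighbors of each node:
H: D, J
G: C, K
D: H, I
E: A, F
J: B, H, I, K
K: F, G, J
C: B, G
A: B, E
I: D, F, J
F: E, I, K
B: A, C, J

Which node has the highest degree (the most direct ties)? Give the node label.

Degrees — A:2, B:3, C:2, D:2, E:2, F:3, G:2, H:2, I:3, J:4, K:3.
The maximum is 4, attained only by J.

J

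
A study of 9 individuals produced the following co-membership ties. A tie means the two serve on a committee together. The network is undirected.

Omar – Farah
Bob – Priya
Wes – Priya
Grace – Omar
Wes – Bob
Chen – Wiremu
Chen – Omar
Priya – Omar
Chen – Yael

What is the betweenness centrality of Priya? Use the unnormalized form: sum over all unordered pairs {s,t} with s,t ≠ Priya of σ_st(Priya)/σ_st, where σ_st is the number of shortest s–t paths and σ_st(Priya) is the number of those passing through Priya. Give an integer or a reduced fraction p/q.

Pairs whose geodesics pass through Priya — Farah–Wes: 1; Farah–Bob: 1; Wiremu–Wes: 1; Wiremu–Bob: 1; Chen–Wes: 1; Chen–Bob: 1; Omar–Wes: 1; Omar–Bob: 1; Wes–Grace: 1; Wes–Yael: 1; Grace–Bob: 1; Bob–Yael: 1.
All other pairs contribute 0.
Summing the contributions gives betweenness(Priya) = 12.

12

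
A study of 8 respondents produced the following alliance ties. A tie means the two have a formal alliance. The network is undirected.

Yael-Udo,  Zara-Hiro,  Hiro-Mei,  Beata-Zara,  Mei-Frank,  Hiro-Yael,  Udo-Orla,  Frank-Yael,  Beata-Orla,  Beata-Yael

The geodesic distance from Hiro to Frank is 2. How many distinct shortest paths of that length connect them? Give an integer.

2

The shortest distance is 2. The length-2 paths are: Hiro–Yael–Frank; Hiro–Mei–Frank.
That gives 2 distinct shortest paths.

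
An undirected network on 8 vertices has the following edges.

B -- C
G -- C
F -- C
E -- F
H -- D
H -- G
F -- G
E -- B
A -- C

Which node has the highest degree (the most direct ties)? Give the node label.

C

Degrees — A:1, B:2, C:4, D:1, E:2, F:3, G:3, H:2.
The maximum is 4, attained only by C.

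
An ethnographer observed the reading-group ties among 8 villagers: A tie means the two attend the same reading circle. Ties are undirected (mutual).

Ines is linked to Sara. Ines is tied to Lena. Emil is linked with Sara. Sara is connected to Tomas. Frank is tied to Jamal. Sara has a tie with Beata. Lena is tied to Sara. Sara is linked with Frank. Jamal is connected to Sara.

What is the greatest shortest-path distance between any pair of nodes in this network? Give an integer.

Eccentricity of each node (its greatest distance to any other): Beata:2, Emil:2, Frank:2, Ines:2, Jamal:2, Lena:2, Sara:1, Tomas:2.
The maximum eccentricity is 2, realized for instance by the pair Emil–Lena via Emil – Sara – Lena. So the diameter is 2.

2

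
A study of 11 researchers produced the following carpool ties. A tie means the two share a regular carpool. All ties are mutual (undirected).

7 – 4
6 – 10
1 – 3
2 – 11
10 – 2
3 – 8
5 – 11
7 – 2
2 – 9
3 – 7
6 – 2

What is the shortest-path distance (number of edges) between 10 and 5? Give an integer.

One shortest route is 10 – 2 – 11 – 5, which uses 3 edges, and at distance 2 from 10 we only reach {7, 9, 11}, which does not include 5. So d(10,5) = 3.

3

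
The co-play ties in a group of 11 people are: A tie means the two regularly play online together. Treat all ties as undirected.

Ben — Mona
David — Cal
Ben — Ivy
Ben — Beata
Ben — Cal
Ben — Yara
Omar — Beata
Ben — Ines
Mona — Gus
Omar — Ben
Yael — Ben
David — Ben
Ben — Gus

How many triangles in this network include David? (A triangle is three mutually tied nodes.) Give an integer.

David's neighbors: Ben and Cal.
Neighbor pairs that are themselves tied: David–Ben–Cal. Each forms one triangle with David, for 1 in total.

1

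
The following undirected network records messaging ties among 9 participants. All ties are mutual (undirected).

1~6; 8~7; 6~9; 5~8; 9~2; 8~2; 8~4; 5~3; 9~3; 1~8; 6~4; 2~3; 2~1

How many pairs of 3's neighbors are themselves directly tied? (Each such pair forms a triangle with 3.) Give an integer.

3's neighbors: 2, 5, and 9.
Neighbor pairs that are themselves tied: 3–2–9. Each forms one triangle with 3, for 1 in total.

1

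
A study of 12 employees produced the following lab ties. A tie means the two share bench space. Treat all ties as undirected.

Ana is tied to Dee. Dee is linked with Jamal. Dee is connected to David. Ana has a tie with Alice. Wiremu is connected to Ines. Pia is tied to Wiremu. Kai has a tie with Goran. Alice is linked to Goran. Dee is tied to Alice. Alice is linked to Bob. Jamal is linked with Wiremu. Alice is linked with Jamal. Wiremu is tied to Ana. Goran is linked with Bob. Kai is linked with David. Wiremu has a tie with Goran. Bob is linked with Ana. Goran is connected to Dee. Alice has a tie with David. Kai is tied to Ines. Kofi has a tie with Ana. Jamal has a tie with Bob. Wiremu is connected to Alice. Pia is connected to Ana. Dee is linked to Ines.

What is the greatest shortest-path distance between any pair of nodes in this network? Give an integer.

4

Eccentricity of each node (its greatest distance to any other): Alice:2, Ana:3, Bob:3, David:3, Dee:2, Goran:3, Ines:3, Jamal:3, Kai:4, Kofi:4, Pia:3, Wiremu:2.
The maximum eccentricity is 4, realized for instance by the pair Kofi–Kai via Kofi – Ana – Dee – Ines – Kai. So the diameter is 4.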